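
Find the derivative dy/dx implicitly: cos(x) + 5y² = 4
Apply d/dx to both sides, remembering that y depends on x. Each occurrence of y therefore brings in a y' = dy/dx via the chain rule.

With F(x, y) equal to the left-hand side minus the right, differentiate F term by term:
  d/dx[5y^2] = 10y·y'
  d/dx[cos(x)] = -sin(x)
  d/dx[-4] = 0
Adding these up, d/dx[F] = 0 becomes
  (-sin(x)) + (10y)·y' = 0,
so isolating y',
  dy/dx = -(-sin(x))/(10y) = sin(x)/(10y)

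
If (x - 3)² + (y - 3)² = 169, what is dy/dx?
Differentiate both sides with respect to x, treating y as y(x). By the chain rule, any term containing y contributes a factor of y' = dy/dx when we differentiate it.

Move every term to one side and write the relation as F(x, y) = 0. Term by term,
  d/dx[(x - 3)^2] = 2x - 6
  d/dx[(y - 3)^2] = 2·y'(y - 3)
  d/dx[-169] = 0

The pieces without y' make up ∂F/∂x and the coefficient of y' is ∂F/∂y:
  ∂F/∂x = 2x - 6,
  ∂F/∂y = 2y - 6.

Since d/dx[F] = ∂F/∂x + (∂F/∂y)·y' = 0, solve for y':
  (∂F/∂y)·y' = -∂F/∂x
  dy/dx = -(∂F/∂x)/(∂F/∂y) = -(2x - 6)/(2y - 6) = (3 - x)/(y - 3)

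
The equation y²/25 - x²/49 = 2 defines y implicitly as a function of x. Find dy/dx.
Differentiate the relation implicitly: treat y = y(x) and apply the chain rule, so every y-derivative picks up a y' = dy/dx factor.

With everything moved to the left-hand side, differentiate term by term:
  d/dx[-x^2/49] = -2x/49
  d/dx[y^2/25] = 2y·y'/25
  d/dx[-2] = 0

Separating the contributions that come from x directly and those that come through y:
  without y':      -2x/49
  multiplying y':  2y/25

so (-2x/49) + (2y/25)·y' = 0, and therefore
  dy/dx = -(-2x/49)/(2y/25) = 25x/(49y)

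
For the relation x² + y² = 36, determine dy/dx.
Take d/dx of both sides. Since y is implicitly a function of x, the chain rule attaches a y' = dy/dx factor whenever we differentiate through y.

Set F(x, y) = (left side) − (right side), so the curve is F = 0. Differentiating each term of F:
  d/dx[x^2] = 2x
  d/dx[y^2] = 2y·y'
  d/dx[-36] = 0

Collecting, the y'-free part is the partial derivative in x and the y' coefficient is the partial derivative in y:
  ∂F/∂x = 2x
  ∂F/∂y = 2y

so d/dx[F(x, y(x))] = ∂F/∂x + (∂F/∂y)·y' = 0. Rearranging,
  dy/dx = -(∂F/∂x)/(∂F/∂y) = -(2x)/(2y) = -x/y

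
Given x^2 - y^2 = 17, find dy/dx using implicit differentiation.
Differentiate the relation implicitly: treat y = y(x) and apply the chain rule, so every y-derivative picks up a y' = dy/dx factor.

With everything moved to the left-hand side, differentiate term by term:
  d/dx[x^2] = 2x
  d/dx[-y^2] = -2y·y'
  d/dx[-17] = 0

Separating the contributions that come from x directly and those that come through y:
  without y':      2x
  multiplying y':  -2y

so (2x) + (-2y)·y' = 0, and therefore
  dy/dx = -(2x)/(-2y) = x/y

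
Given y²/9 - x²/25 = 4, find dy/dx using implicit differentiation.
Differentiate both sides with respect to x, treating y as y(x). By the chain rule, any term containing y contributes a factor of y' = dy/dx when we differentiate it.

Move every term to one side and write the relation as F(x, y) = 0. Term by term,
  d/dx[-x^2/25] = -2x/25
  d/dx[y^2/9] = 2y·y'/9
  d/dx[-4] = 0

The pieces without y' make up ∂F/∂x and the coefficient of y' is ∂F/∂y:
  ∂F/∂x = -2x/25,
  ∂F/∂y = 2y/9.

Since d/dx[F] = ∂F/∂x + (∂F/∂y)·y' = 0, solve for y':
  (∂F/∂y)·y' = -∂F/∂x
  dy/dx = -(∂F/∂x)/(∂F/∂y) = -(-2x/25)/(2y/9) = 9x/(25y)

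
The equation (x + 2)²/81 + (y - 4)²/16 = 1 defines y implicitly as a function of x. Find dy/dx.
Differentiate both sides with respect to x, treating y as y(x). By the chain rule, any term containing y contributes a factor of y' = dy/dx when we differentiate it.

Move every term to one side and write the relation as F(x, y) = 0. Term by term,
  d/dx[(x + 2)^2/81] = 2x/81 + 4/81
  d/dx[(y - 4)^2/16] = y'(y - 4)/8
  d/dx[-1] = 0

The pieces without y' make up ∂F/∂x and the coefficient of y' is ∂F/∂y:
  ∂F/∂x = 2x/81 + 4/81,
  ∂F/∂y = y/8 - 1/2.

Since d/dx[F] = ∂F/∂x + (∂F/∂y)·y' = 0, solve for y':
  (∂F/∂y)·y' = -∂F/∂x
  dy/dx = -(∂F/∂x)/(∂F/∂y) = -(2x/81 + 4/81)/(y/8 - 1/2)
        = -(2(x + 2)/81)/((y - 4)/8) = 16(-x - 2)/(81(y - 4))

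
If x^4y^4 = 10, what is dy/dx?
Apply d/dx to both sides, remembering that y depends on x. Each occurrence of y therefore brings in a y' = dy/dx via the chain rule.

With F(x, y) equal to the left-hand side minus the right, differentiate F term by term:
  d/dx[x^4y^4] = 4x^4y^3·y' + 4x^3y^4
  d/dx[-10] = 0
Adding these up, d/dx[F] = 0 becomes
  (4x^3y^4) + (4x^4y^3)·y' = 0,
so isolating y',
  dy/dx = -(4x^3y^4)/(4x^4y^3) = -y/x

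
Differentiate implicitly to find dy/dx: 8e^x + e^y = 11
Take d/dx of both sides. Since y is implicitly a function of x, the chain rule attaches a y' = dy/dx factor whenever we differentiate through y.

Set F(x, y) = (left side) − (right side), so the curve is F = 0. Differentiating each term of F:
  d/dx[8e^(x)] = 8e^(x)
  d/dx[e^(y)] = y'·e^(y)
  d/dx[-11] = 0

Collecting, the y'-free part is the partial derivative in x and the y' coefficient is the partial derivative in y:
  ∂F/∂x = 8e^(x)
  ∂F/∂y = e^(y)

so d/dx[F(x, y(x))] = ∂F/∂x + (∂F/∂y)·y' = 0. Rearranging,
  dy/dx = -(∂F/∂x)/(∂F/∂y) = -(8e^(x))/(e^(y)) = -8e^(x - y)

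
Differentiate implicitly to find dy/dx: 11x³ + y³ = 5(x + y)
Take d/dx of both sides. Since y is implicitly a function of x, the chain rule attaches a y' = dy/dx factor whenever we differentiate through y.

Set F(x, y) = (left side) − (right side), so the curve is F = 0. Differentiating each term of F:
  d/dx[11x^3] = 33x^2
  d/dx[-5x] = -5
  d/dx[y^3] = 3y^2·y'
  d/dx[-5y] = -5·y'

Collecting, the y'-free part is the partial derivative in x and the y' coefficient is the partial derivative in y:
  ∂F/∂x = 33x^2 - 5
  ∂F/∂y = 3y^2 - 5

so d/dx[F(x, y(x))] = ∂F/∂x + (∂F/∂y)·y' = 0. Rearranging,
  dy/dx = -(∂F/∂x)/(∂F/∂y) = -(33x^2 - 5)/(3y^2 - 5) = (5 - 33x^2)/(3y^2 - 5)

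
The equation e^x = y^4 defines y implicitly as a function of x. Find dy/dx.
Apply d/dx to both sides, remembering that y depends on x. Each occurrence of y therefore brings in a y' = dy/dx via the chain rule.

With F(x, y) equal to the left-hand side minus the right, differentiate F term by term:
  d/dx[-y^4] = -4y^3·y'
  d/dx[e^(x)] = e^(x)
Adding these up, d/dx[F] = 0 becomes
  (e^(x)) + (-4y^3)·y' = 0,
so isolating y',
  dy/dx = -(e^(x))/(-4y^3) = e^(x)/(4y^3)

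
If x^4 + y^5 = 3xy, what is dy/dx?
Differentiate the relation implicitly: treat y = y(x) and apply the chain rule, so every y-derivative picks up a y' = dy/dx factor.

With everything moved to the left-hand side, differentiate term by term:
  d/dx[x^4] = 4x^3
  d/dx[-3xy] = -3x·y' - 3y
  d/dx[y^5] = 5y^4·y'

Separating the contributions that come from x directly and those that come through y:
  without y':      4x^3 - 3y
  multiplying y':  -3x + 5y^4

so (4x^3 - 3y) + (-3x + 5y^4)·y' = 0, and therefore
  dy/dx = -(4x^3 - 3y)/(-3x + 5y^4) = (4x^3 - 3y)/(3x - 5y^4)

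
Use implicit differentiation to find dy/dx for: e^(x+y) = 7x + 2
Apply d/dx to both sides, remembering that y depends on x. Each occurrence of y therefore brings in a y' = dy/dx via the chain rule.

With F(x, y) equal to the left-hand side minus the right, differentiate F term by term:
  d/dx[-7x] = -7
  d/dx[e^(x + y)] = (y' + 1)·e^(x + y)
  d/dx[-2] = 0
Adding these up, d/dx[F] = 0 becomes
  (e^(x + y) - 7) + (e^(x + y))·y' = 0,
so isolating y',
  dy/dx = -(e^(x + y) - 7)/(e^(x + y)) = 7e^(-x - y) - 1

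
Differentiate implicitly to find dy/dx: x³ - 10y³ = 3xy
Apply d/dx to both sides, remembering that y depends on x. Each occurrence of y therefore brings in a y' = dy/dx via the chain rule.

With F(x, y) equal to the left-hand side minus the right, differentiate F term by term:
  d/dx[x^3] = 3x^2
  d/dx[-3xy] = -3x·y' - 3y
  d/dx[-10y^3] = -30y^2·y'
Adding these up, d/dx[F] = 0 becomes
  (3x^2 - 3y) + (-3x - 30y^2)·y' = 0,
so isolating y',
  dy/dx = -(3x^2 - 3y)/(-3x - 30y^2) = (x^2 - y)/(x + 10y^2)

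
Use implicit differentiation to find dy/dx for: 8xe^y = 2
Differentiate the relation implicitly: treat y = y(x) and apply the chain rule, so every y-derivative picks up a y' = dy/dx factor.

With everything moved to the left-hand side, differentiate term by term:
  d/dx[8x·e^(y)] = 8x·y'·e^(y) + 8e^(y)
  d/dx[-2] = 0

Separating the contributions that come from x directly and those that come through y:
  without y':      8e^(y)
  multiplying y':  8x·e^(y)

so (8e^(y)) + (8x·e^(y))·y' = 0, and therefore
  dy/dx = -(8e^(y))/(8x·e^(y)) = -1/x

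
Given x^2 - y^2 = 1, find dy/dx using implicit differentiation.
Differentiate both sides with respect to x, treating y as y(x). By the chain rule, any term containing y contributes a factor of y' = dy/dx when we differentiate it.

Move every term to one side and write the relation as F(x, y) = 0. Term by term,
  d/dx[x^2] = 2x
  d/dx[-y^2] = -2y·y'
  d/dx[-1] = 0

The pieces without y' make up ∂F/∂x and the coefficient of y' is ∂F/∂y:
  ∂F/∂x = 2x,
  ∂F/∂y = -2y.

Since d/dx[F] = ∂F/∂x + (∂F/∂y)·y' = 0, solve for y':
  (∂F/∂y)·y' = -∂F/∂x
  dy/dx = -(∂F/∂x)/(∂F/∂y) = -(2x)/(-2y) = x/y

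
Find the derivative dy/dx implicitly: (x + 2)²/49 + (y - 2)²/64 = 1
Differentiate both sides with respect to x, treating y as y(x). By the chain rule, any term containing y contributes a factor of y' = dy/dx when we differentiate it.

Move every term to one side and write the relation as F(x, y) = 0. Term by term,
  d/dx[(x + 2)^2/49] = 2x/49 + 4/49
  d/dx[(y - 2)^2/64] = y'(y - 2)/32
  d/dx[-1] = 0

The pieces without y' make up ∂F/∂x and the coefficient of y' is ∂F/∂y:
  ∂F/∂x = 2x/49 + 4/49,
  ∂F/∂y = y/32 - 1/16.

Since d/dx[F] = ∂F/∂x + (∂F/∂y)·y' = 0, solve for y':
  (∂F/∂y)·y' = -∂F/∂x
  dy/dx = -(∂F/∂x)/(∂F/∂y) = -(2x/49 + 4/49)/(y/32 - 1/16)
        = -(2(x + 2)/49)/((y - 2)/32) = 64(-x - 2)/(49(y - 2))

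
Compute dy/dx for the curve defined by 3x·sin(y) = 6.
Differentiate the relation implicitly: treat y = y(x) and apply the chain rule, so every y-derivative picks up a y' = dy/dx factor.

With everything moved to the left-hand side, differentiate term by term:
  d/dx[3x·sin(y)] = 3x·y'·cos(y) + 3sin(y)
  d/dx[-6] = 0

Separating the contributions that come from x directly and those that come through y:
  without y':      3sin(y)
  multiplying y':  3x·cos(y)

so (3sin(y)) + (3x·cos(y))·y' = 0, and therefore
  dy/dx = -(3sin(y))/(3x·cos(y)) = -tan(y)/x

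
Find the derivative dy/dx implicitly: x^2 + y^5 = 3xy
Differentiate the relation implicitly: treat y = y(x) and apply the chain rule, so every y-derivative picks up a y' = dy/dx factor.

With everything moved to the left-hand side, differentiate term by term:
  d/dx[x^2] = 2x
  d/dx[-3xy] = -3x·y' - 3y
  d/dx[y^5] = 5y^4·y'

Separating the contributions that come from x directly and those that come through y:
  without y':      2x - 3y
  multiplying y':  -3x + 5y^4

so (2x - 3y) + (-3x + 5y^4)·y' = 0, and therefore
  dy/dx = -(2x - 3y)/(-3x + 5y^4) = (2x - 3y)/(3x - 5y^4)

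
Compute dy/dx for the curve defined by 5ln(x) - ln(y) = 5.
Differentiate the relation implicitly: treat y = y(x) and apply the chain rule, so every y-derivative picks up a y' = dy/dx factor.

With everything moved to the left-hand side, differentiate term by term:
  d/dx[5ln(x)] = 5/x
  d/dx[-ln(y)] = -y'/y
  d/dx[-5] = 0

Separating the contributions that come from x directly and those that come through y:
  without y':      5/x
  multiplying y':  -1/y

so (5/x) + (-1/y)·y' = 0, and therefore
  dy/dx = -(5/x)/(-1/y) = 5y/x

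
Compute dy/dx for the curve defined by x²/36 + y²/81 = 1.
Differentiate both sides with respect to x, treating y as y(x). By the chain rule, any term containing y contributes a factor of y' = dy/dx when we differentiate it.

Move every term to one side and write the relation as F(x, y) = 0. Term by term,
  d/dx[x^2/36] = x/18
  d/dx[y^2/81] = 2y·y'/81
  d/dx[-1] = 0

The pieces without y' make up ∂F/∂x and the coefficient of y' is ∂F/∂y:
  ∂F/∂x = x/18,
  ∂F/∂y = 2y/81.

Since d/dx[F] = ∂F/∂x + (∂F/∂y)·y' = 0, solve for y':
  (∂F/∂y)·y' = -∂F/∂x
  dy/dx = -(∂F/∂x)/(∂F/∂y) = -(x/18)/(2y/81) = -9x/(4y)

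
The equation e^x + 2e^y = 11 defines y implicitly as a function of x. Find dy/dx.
Take d/dx of both sides. Since y is implicitly a function of x, the chain rule attaches a y' = dy/dx factor whenever we differentiate through y.

Set F(x, y) = (left side) − (right side), so the curve is F = 0. Differentiating each term of F:
  d/dx[e^(x)] = e^(x)
  d/dx[2e^(y)] = 2·y'·e^(y)
  d/dx[-11] = 0

Collecting, the y'-free part is the partial derivative in x and the y' coefficient is the partial derivative in y:
  ∂F/∂x = e^(x)
  ∂F/∂y = 2e^(y)

so d/dx[F(x, y(x))] = ∂F/∂x + (∂F/∂y)·y' = 0. Rearranging,
  dy/dx = -(∂F/∂x)/(∂F/∂y) = -(e^(x))/(2e^(y)) = -e^(x - y)/2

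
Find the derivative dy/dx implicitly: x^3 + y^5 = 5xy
Apply d/dx to both sides, remembering that y depends on x. Each occurrence of y therefore brings in a y' = dy/dx via the chain rule.

With F(x, y) equal to the left-hand side minus the right, differentiate F term by term:
  d/dx[x^3] = 3x^2
  d/dx[-5xy] = -5x·y' - 5y
  d/dx[y^5] = 5y^4·y'
Adding these up, d/dx[F] = 0 becomes
  (3x^2 - 5y) + (-5x + 5y^4)·y' = 0,
so isolating y',
  dy/dx = -(3x^2 - 5y)/(-5x + 5y^4) = (3x^2/5 - y)/(x - y^4)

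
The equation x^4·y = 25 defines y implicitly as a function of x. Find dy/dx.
Differentiate both sides with respect to x, treating y as y(x). By the chain rule, any term containing y contributes a factor of y' = dy/dx when we differentiate it.

Move every term to one side and write the relation as F(x, y) = 0. Term by term,
  d/dx[x^4y] = x^4·y' + 4x^3y
  d/dx[-25] = 0

The pieces without y' make up ∂F/∂x and the coefficient of y' is ∂F/∂y:
  ∂F/∂x = 4x^3y,
  ∂F/∂y = x^4.

Since d/dx[F] = ∂F/∂x + (∂F/∂y)·y' = 0, solve for y':
  (∂F/∂y)·y' = -∂F/∂x
  dy/dx = -(∂F/∂x)/(∂F/∂y) = -(4x^3y)/(x^4) = -4y/x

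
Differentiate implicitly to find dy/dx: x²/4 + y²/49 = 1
Apply d/dx to both sides, remembering that y depends on x. Each occurrence of y therefore brings in a y' = dy/dx via the chain rule.

With F(x, y) equal to the left-hand side minus the right, differentiate F term by term:
  d/dx[x^2/4] = x/2
  d/dx[y^2/49] = 2y·y'/49
  d/dx[-1] = 0
Adding these up, d/dx[F] = 0 becomes
  (x/2) + (2y/49)·y' = 0,
so isolating y',
  dy/dx = -(x/2)/(2y/49) = -49x/(4y)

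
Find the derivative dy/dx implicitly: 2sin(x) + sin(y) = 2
Apply d/dx to both sides, remembering that y depends on x. Each occurrence of y therefore brings in a y' = dy/dx via the chain rule.

With F(x, y) equal to the left-hand side minus the right, differentiate F term by term:
  d/dx[2sin(x)] = 2cos(x)
  d/dx[sin(y)] = y'·cos(y)
  d/dx[-2] = 0
Adding these up, d/dx[F] = 0 becomes
  (2cos(x)) + (cos(y))·y' = 0,
so isolating y',
  dy/dx = -(2cos(x))/(cos(y)) = -2cos(x)/cos(y)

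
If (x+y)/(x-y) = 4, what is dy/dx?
Take d/dx of both sides. Since y is implicitly a function of x, the chain rule attaches a y' = dy/dx factor whenever we differentiate through y.

Set F(x, y) = (left side) − (right side), so the curve is F = 0. Differentiating each term of F:
  d/dx[(x + y)/(x - y)] = (y' + 1)/(x - y) + (x + y)(y' - 1)/(x - y)^2
  d/dx[-4] = 0

Collecting, the y'-free part is the partial derivative in x and the y' coefficient is the partial derivative in y:
  ∂F/∂x = 1/(x - y) - (x + y)/(x - y)^2
  ∂F/∂y = 1/(x - y) + (x + y)/(x - y)^2

so d/dx[F(x, y(x))] = ∂F/∂x + (∂F/∂y)·y' = 0. Rearranging,
  dy/dx = -(∂F/∂x)/(∂F/∂y) = -(1/(x - y) - (x + y)/(x - y)^2)/(1/(x - y) + (x + y)/(x - y)^2)
        = -(-2y/(x - y)^2)/(2x/(x - y)^2) = y/x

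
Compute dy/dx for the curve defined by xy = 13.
Apply d/dx to both sides, remembering that y depends on x. Each occurrence of y therefore brings in a y' = dy/dx via the chain rule.

With F(x, y) equal to the left-hand side minus the right, differentiate F term by term:
  d/dx[xy] = x·y' + y
  d/dx[-13] = 0
Adding these up, d/dx[F] = 0 becomes
  (y) + (x)·y' = 0,
so isolating y',
  dy/dx = -(y)/(x) = -y/x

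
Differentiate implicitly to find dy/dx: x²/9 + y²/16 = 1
Differentiate both sides with respect to x, treating y as y(x). By the chain rule, any term containing y contributes a factor of y' = dy/dx when we differentiate it.

Move every term to one side and write the relation as F(x, y) = 0. Term by term,
  d/dx[x^2/9] = 2x/9
  d/dx[y^2/16] = y·y'/8
  d/dx[-1] = 0

The pieces without y' make up ∂F/∂x and the coefficient of y' is ∂F/∂y:
  ∂F/∂x = 2x/9,
  ∂F/∂y = y/8.

Since d/dx[F] = ∂F/∂x + (∂F/∂y)·y' = 0, solve for y':
  (∂F/∂y)·y' = -∂F/∂x
  dy/dx = -(∂F/∂x)/(∂F/∂y) = -(2x/9)/(y/8) = -16x/(9y)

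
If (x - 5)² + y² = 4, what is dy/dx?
Apply d/dx to both sides, remembering that y depends on x. Each occurrence of y therefore brings in a y' = dy/dx via the chain rule.

With F(x, y) equal to the left-hand side minus the right, differentiate F term by term:
  d/dx[y^2] = 2y·y'
  d/dx[(x - 5)^2] = 2x - 10
  d/dx[-4] = 0
Adding these up, d/dx[F] = 0 becomes
  (2x - 10) + (2y)·y' = 0,
so isolating y',
  dy/dx = -(2x - 10)/(2y) = (5 - x)/y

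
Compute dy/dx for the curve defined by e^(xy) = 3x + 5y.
Differentiate the relation implicitly: treat y = y(x) and apply the chain rule, so every y-derivative picks up a y' = dy/dx factor.

With everything moved to the left-hand side, differentiate term by term:
  d/dx[-3x] = -3
  d/dx[-5y] = -5·y'
  d/dx[e^(xy)] = (x·y' + y)·e^(xy)

Separating the contributions that come from x directly and those that come through y:
  without y':      y·e^(xy) - 3
  multiplying y':  x·e^(xy) - 5

so (y·e^(xy) - 3) + (x·e^(xy) - 5)·y' = 0, and therefore
  dy/dx = -(y·e^(xy) - 3)/(x·e^(xy) - 5) = (-y·e^(xy) + 3)/(x·e^(xy) - 5)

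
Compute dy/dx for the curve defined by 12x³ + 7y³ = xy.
Differentiate the relation implicitly: treat y = y(x) and apply the chain rule, so every y-derivative picks up a y' = dy/dx factor.

With everything moved to the left-hand side, differentiate term by term:
  d/dx[12x^3] = 36x^2
  d/dx[-xy] = -x·y' - y
  d/dx[7y^3] = 21y^2·y'

Separating the contributions that come from x directly and those that come through y:
  without y':      36x^2 - y
  multiplying y':  -x + 21y^2

so (36x^2 - y) + (-x + 21y^2)·y' = 0, and therefore
  dy/dx = -(36x^2 - y)/(-x + 21y^2) = (36x^2 - y)/(x - 21y^2)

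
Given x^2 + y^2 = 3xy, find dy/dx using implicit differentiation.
Take d/dx of both sides. Since y is implicitly a function of x, the chain rule attaches a y' = dy/dx factor whenever we differentiate through y.

Set F(x, y) = (left side) − (right side), so the curve is F = 0. Differentiating each term of F:
  d/dx[x^2] = 2x
  d/dx[-3xy] = -3x·y' - 3y
  d/dx[y^2] = 2y·y'

Collecting, the y'-free part is the partial derivative in x and the y' coefficient is the partial derivative in y:
  ∂F/∂x = 2x - 3y
  ∂F/∂y = -3x + 2y

so d/dx[F(x, y(x))] = ∂F/∂x + (∂F/∂y)·y' = 0. Rearranging,
  dy/dx = -(∂F/∂x)/(∂F/∂y) = -(2x - 3y)/(-3x + 2y) = (2x - 3y)/(3x - 2y)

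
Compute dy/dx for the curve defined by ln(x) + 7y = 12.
Take d/dx of both sides. Since y is implicitly a function of x, the chain rule attaches a y' = dy/dx factor whenever we differentiate through y.

Set F(x, y) = (left side) − (right side), so the curve is F = 0. Differentiating each term of F:
  d/dx[7y] = 7·y'
  d/dx[ln(x)] = 1/x
  d/dx[-12] = 0

Collecting, the y'-free part is the partial derivative in x and the y' coefficient is the partial derivative in y:
  ∂F/∂x = 1/x
  ∂F/∂y = 7

so d/dx[F(x, y(x))] = ∂F/∂x + (∂F/∂y)·y' = 0. Rearranging,
  dy/dx = -(∂F/∂x)/(∂F/∂y) = -(1/x)/(7) = -1/(7x)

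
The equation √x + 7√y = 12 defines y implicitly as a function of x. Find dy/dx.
Take d/dx of both sides. Since y is implicitly a function of x, the chain rule attaches a y' = dy/dx factor whenever we differentiate through y.

Set F(x, y) = (left side) − (right side), so the curve is F = 0. Differentiating each term of F:
  d/dx[√(x)] = 1/(2√(x))
  d/dx[7√(y)] = 7·y'/(2√(y))
  d/dx[-12] = 0

Collecting, the y'-free part is the partial derivative in x and the y' coefficient is the partial derivative in y:
  ∂F/∂x = 1/(2√(x))
  ∂F/∂y = 7/(2√(y))

so d/dx[F(x, y(x))] = ∂F/∂x + (∂F/∂y)·y' = 0. Rearranging,
  dy/dx = -(∂F/∂x)/(∂F/∂y) = -(1/(2√(x)))/(7/(2√(y))) = -√(y)/(7√(x))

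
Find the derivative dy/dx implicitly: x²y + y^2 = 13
Apply d/dx to both sides, remembering that y depends on x. Each occurrence of y therefore brings in a y' = dy/dx via the chain rule.

With F(x, y) equal to the left-hand side minus the right, differentiate F term by term:
  d/dx[x^2y] = x^2·y' + 2xy
  d/dx[y^2] = 2y·y'
  d/dx[-13] = 0
Adding these up, d/dx[F] = 0 becomes
  (2xy) + (x^2 + 2y)·y' = 0,
so isolating y',
  dy/dx = -(2xy)/(x^2 + 2y) = -2xy/(x^2 + 2y)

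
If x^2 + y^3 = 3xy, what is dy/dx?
Apply d/dx to both sides, remembering that y depends on x. Each occurrence of y therefore brings in a y' = dy/dx via the chain rule.

With F(x, y) equal to the left-hand side minus the right, differentiate F term by term:
  d/dx[x^2] = 2x
  d/dx[-3xy] = -3x·y' - 3y
  d/dx[y^3] = 3y^2·y'
Adding these up, d/dx[F] = 0 becomes
  (2x - 3y) + (-3x + 3y^2)·y' = 0,
so isolating y',
  dy/dx = -(2x - 3y)/(-3x + 3y^2) = (2x/3 - y)/(x - y^2)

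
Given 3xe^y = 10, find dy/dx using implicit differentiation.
Take d/dx of both sides. Since y is implicitly a function of x, the chain rule attaches a y' = dy/dx factor whenever we differentiate through y.

Set F(x, y) = (left side) − (right side), so the curve is F = 0. Differentiating each term of F:
  d/dx[3x·e^(y)] = 3x·y'·e^(y) + 3e^(y)
  d/dx[-10] = 0

Collecting, the y'-free part is the partial derivative in x and the y' coefficient is the partial derivative in y:
  ∂F/∂x = 3e^(y)
  ∂F/∂y = 3x·e^(y)

so d/dx[F(x, y(x))] = ∂F/∂x + (∂F/∂y)·y' = 0. Rearranging,
  dy/dx = -(∂F/∂x)/(∂F/∂y) = -(3e^(y))/(3x·e^(y)) = -1/x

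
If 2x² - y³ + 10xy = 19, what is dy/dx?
Differentiate both sides with respect to x, treating y as y(x). By the chain rule, any term containing y contributes a factor of y' = dy/dx when we differentiate it.

Move every term to one side and write the relation as F(x, y) = 0. Term by term,
  d/dx[2x^2] = 4x
  d/dx[10xy] = 10x·y' + 10y
  d/dx[-y^3] = -3y^2·y'
  d/dx[-19] = 0

The pieces without y' make up ∂F/∂x and the coefficient of y' is ∂F/∂y:
  ∂F/∂x = 4x + 10y,
  ∂F/∂y = 10x - 3y^2.

Since d/dx[F] = ∂F/∂x + (∂F/∂y)·y' = 0, solve for y':
  (∂F/∂y)·y' = -∂F/∂x
  dy/dx = -(∂F/∂x)/(∂F/∂y) = -(4x + 10y)/(10x - 3y^2) = 2(-2x - 5y)/(10x - 3y^2)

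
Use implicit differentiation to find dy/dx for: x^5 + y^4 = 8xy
Differentiate both sides with respect to x, treating y as y(x). By the chain rule, any term containing y contributes a factor of y' = dy/dx when we differentiate it.

Move every term to one side and write the relation as F(x, y) = 0. Term by term,
  d/dx[x^5] = 5x^4
  d/dx[-8xy] = -8x·y' - 8y
  d/dx[y^4] = 4y^3·y'

The pieces without y' make up ∂F/∂x and the coefficient of y' is ∂F/∂y:
  ∂F/∂x = 5x^4 - 8y,
  ∂F/∂y = -8x + 4y^3.

Since d/dx[F] = ∂F/∂x + (∂F/∂y)·y' = 0, solve for y':
  (∂F/∂y)·y' = -∂F/∂x
  dy/dx = -(∂F/∂x)/(∂F/∂y) = -(5x^4 - 8y)/(-8x + 4y^3) = (5x^4 - 8y)/(4(2x - y^3))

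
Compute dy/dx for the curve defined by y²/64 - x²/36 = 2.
Apply d/dx to both sides, remembering that y depends on x. Each occurrence of y therefore brings in a y' = dy/dx via the chain rule.

With F(x, y) equal to the left-hand side minus the right, differentiate F term by term:
  d/dx[-x^2/36] = -x/18
  d/dx[y^2/64] = y·y'/32
  d/dx[-2] = 0
Adding these up, d/dx[F] = 0 becomes
  (-x/18) + (y/32)·y' = 0,
so isolating y',
  dy/dx = -(-x/18)/(y/32) = 16x/(9y)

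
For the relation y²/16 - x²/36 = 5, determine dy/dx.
Differentiate both sides with respect to x, treating y as y(x). By the chain rule, any term containing y contributes a factor of y' = dy/dx when we differentiate it.

Move every term to one side and write the relation as F(x, y) = 0. Term by term,
  d/dx[-x^2/36] = -x/18
  d/dx[y^2/16] = y·y'/8
  d/dx[-5] = 0

The pieces without y' make up ∂F/∂x and the coefficient of y' is ∂F/∂y:
  ∂F/∂x = -x/18,
  ∂F/∂y = y/8.

Since d/dx[F] = ∂F/∂x + (∂F/∂y)·y' = 0, solve for y':
  (∂F/∂y)·y' = -∂F/∂x
  dy/dx = -(∂F/∂x)/(∂F/∂y) = -(-x/18)/(y/8) = 4x/(9y)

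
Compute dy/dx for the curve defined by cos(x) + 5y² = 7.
Differentiate the relation implicitly: treat y = y(x) and apply the chain rule, so every y-derivative picks up a y' = dy/dx factor.

With everything moved to the left-hand side, differentiate term by term:
  d/dx[5y^2] = 10y·y'
  d/dx[cos(x)] = -sin(x)
  d/dx[-7] = 0

Separating the contributions that come from x directly and those that come through y:
  without y':      -sin(x)
  multiplying y':  10y

so (-sin(x)) + (10y)·y' = 0, and therefore
  dy/dx = -(-sin(x))/(10y) = sin(x)/(10y)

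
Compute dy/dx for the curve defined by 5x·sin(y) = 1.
Take d/dx of both sides. Since y is implicitly a function of x, the chain rule attaches a y' = dy/dx factor whenever we differentiate through y.

Set F(x, y) = (left side) − (right side), so the curve is F = 0. Differentiating each term of F:
  d/dx[5x·sin(y)] = 5x·y'·cos(y) + 5sin(y)
  d/dx[-1] = 0

Collecting, the y'-free part is the partial derivative in x and the y' coefficient is the partial derivative in y:
  ∂F/∂x = 5sin(y)
  ∂F/∂y = 5x·cos(y)

so d/dx[F(x, y(x))] = ∂F/∂x + (∂F/∂y)·y' = 0. Rearranging,
  dy/dx = -(∂F/∂x)/(∂F/∂y) = -(5sin(y))/(5x·cos(y)) = -tan(y)/x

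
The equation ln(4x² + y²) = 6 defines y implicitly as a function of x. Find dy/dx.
Differentiate both sides with respect to x, treating y as y(x). By the chain rule, any term containing y contributes a factor of y' = dy/dx when we differentiate it.

Move every term to one side and write the relation as F(x, y) = 0. Term by term,
  d/dx[ln(4x^2 + y^2)] = (8x + 2y·y')/(4x^2 + y^2)
  d/dx[-6] = 0

The pieces without y' make up ∂F/∂x and the coefficient of y' is ∂F/∂y:
  ∂F/∂x = 8x/(4x^2 + y^2),
  ∂F/∂y = 2y/(4x^2 + y^2).

Since d/dx[F] = ∂F/∂x + (∂F/∂y)·y' = 0, solve for y':
  (∂F/∂y)·y' = -∂F/∂x
  dy/dx = -(∂F/∂x)/(∂F/∂y) = -(8x/(4x^2 + y^2))/(2y/(4x^2 + y^2)) = -4x/y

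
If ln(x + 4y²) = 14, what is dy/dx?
Apply d/dx to both sides, remembering that y depends on x. Each occurrence of y therefore brings in a y' = dy/dx via the chain rule.

With F(x, y) equal to the left-hand side minus the right, differentiate F term by term:
  d/dx[ln(x + 4y^2)] = (8y·y' + 1)/(x + 4y^2)
  d/dx[-14] = 0
Adding these up, d/dx[F] = 0 becomes
  (1/(x + 4y^2)) + (8y/(x + 4y^2))·y' = 0,
so isolating y',
  dy/dx = -(1/(x + 4y^2))/(8y/(x + 4y^2)) = -1/(8y)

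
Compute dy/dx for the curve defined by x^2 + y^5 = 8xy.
Apply d/dx to both sides, remembering that y depends on x. Each occurrence of y therefore brings in a y' = dy/dx via the chain rule.

With F(x, y) equal to the left-hand side minus the right, differentiate F term by term:
  d/dx[x^2] = 2x
  d/dx[-8xy] = -8x·y' - 8y
  d/dx[y^5] = 5y^4·y'
Adding these up, d/dx[F] = 0 becomes
  (2x - 8y) + (-8x + 5y^4)·y' = 0,
so isolating y',
  dy/dx = -(2x - 8y)/(-8x + 5y^4) = 2(x - 4y)/(8x - 5y^4)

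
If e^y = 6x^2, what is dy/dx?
Apply d/dx to both sides, remembering that y depends on x. Each occurrence of y therefore brings in a y' = dy/dx via the chain rule.

With F(x, y) equal to the left-hand side minus the right, differentiate F term by term:
  d/dx[-6x^2] = -12x
  d/dx[e^(y)] = y'·e^(y)
Adding these up, d/dx[F] = 0 becomes
  (-12x) + (e^(y))·y' = 0,
so isolating y',
  dy/dx = -(-12x)/(e^(y)) = 12x·e^(-y)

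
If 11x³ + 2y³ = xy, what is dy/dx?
Take d/dx of both sides. Since y is implicitly a function of x, the chain rule attaches a y' = dy/dx factor whenever we differentiate through y.

Set F(x, y) = (left side) − (right side), so the curve is F = 0. Differentiating each term of F:
  d/dx[11x^3] = 33x^2
  d/dx[-xy] = -x·y' - y
  d/dx[2y^3] = 6y^2·y'

Collecting, the y'-free part is the partial derivative in x and the y' coefficient is the partial derivative in y:
  ∂F/∂x = 33x^2 - y
  ∂F/∂y = -x + 6y^2

so d/dx[F(x, y(x))] = ∂F/∂x + (∂F/∂y)·y' = 0. Rearranging,
  dy/dx = -(∂F/∂x)/(∂F/∂y) = -(33x^2 - y)/(-x + 6y^2) = (33x^2 - y)/(x - 6y^2)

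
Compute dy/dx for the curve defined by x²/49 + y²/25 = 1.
Apply d/dx to both sides, remembering that y depends on x. Each occurrence of y therefore brings in a y' = dy/dx via the chain rule.

With F(x, y) equal to the left-hand side minus the right, differentiate F term by term:
  d/dx[x^2/49] = 2x/49
  d/dx[y^2/25] = 2y·y'/25
  d/dx[-1] = 0
Adding these up, d/dx[F] = 0 becomes
  (2x/49) + (2y/25)·y' = 0,
so isolating y',
  dy/dx = -(2x/49)/(2y/25) = -25x/(49y)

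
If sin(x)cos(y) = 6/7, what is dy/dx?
Take d/dx of both sides. Since y is implicitly a function of x, the chain rule attaches a y' = dy/dx factor whenever we differentiate through y.

Set F(x, y) = (left side) − (right side), so the curve is F = 0. Differentiating each term of F:
  d/dx[sin(x)·cos(y)] = -y'·sin(x)·sin(y) + cos(x)·cos(y)
  d/dx[-6/7] = 0

Collecting, the y'-free part is the partial derivative in x and the y' coefficient is the partial derivative in y:
  ∂F/∂x = cos(x)·cos(y)
  ∂F/∂y = -sin(x)·sin(y)

so d/dx[F(x, y(x))] = ∂F/∂x + (∂F/∂y)·y' = 0. Rearranging,
  dy/dx = -(∂F/∂x)/(∂F/∂y) = -(cos(x)·cos(y))/(-sin(x)·sin(y)) = 1/(tan(x)·tan(y))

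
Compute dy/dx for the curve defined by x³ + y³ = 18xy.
Apply d/dx to both sides, remembering that y depends on x. Each occurrence of y therefore brings in a y' = dy/dx via the chain rule.

With F(x, y) equal to the left-hand side minus the right, differentiate F term by term:
  d/dx[x^3] = 3x^2
  d/dx[-18xy] = -18x·y' - 18y
  d/dx[y^3] = 3y^2·y'
Adding these up, d/dx[F] = 0 becomes
  (3x^2 - 18y) + (-18x + 3y^2)·y' = 0,
so isolating y',
  dy/dx = -(3x^2 - 18y)/(-18x + 3y^2) = (x^2 - 6y)/(6x - y^2)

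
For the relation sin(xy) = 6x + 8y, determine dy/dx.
Take d/dx of both sides. Since y is implicitly a function of x, the chain rule attaches a y' = dy/dx factor whenever we differentiate through y.

Set F(x, y) = (left side) − (right side), so the curve is F = 0. Differentiating each term of F:
  d/dx[-6x] = -6
  d/dx[-8y] = -8·y'
  d/dx[sin(xy)] = (x·y' + y)·cos(xy)

Collecting, the y'-free part is the partial derivative in x and the y' coefficient is the partial derivative in y:
  ∂F/∂x = y·cos(xy) - 6
  ∂F/∂y = x·cos(xy) - 8

so d/dx[F(x, y(x))] = ∂F/∂x + (∂F/∂y)·y' = 0. Rearranging,
  dy/dx = -(∂F/∂x)/(∂F/∂y) = -(y·cos(xy) - 6)/(x·cos(xy) - 8) = (-y·cos(xy) + 6)/(x·cos(xy) - 8)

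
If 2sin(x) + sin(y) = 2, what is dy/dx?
Take d/dx of both sides. Since y is implicitly a function of x, the chain rule attaches a y' = dy/dx factor whenever we differentiate through y.

Set F(x, y) = (left side) − (right side), so the curve is F = 0. Differentiating each term of F:
  d/dx[2sin(x)] = 2cos(x)
  d/dx[sin(y)] = y'·cos(y)
  d/dx[-2] = 0

Collecting, the y'-free part is the partial derivative in x and the y' coefficient is the partial derivative in y:
  ∂F/∂x = 2cos(x)
  ∂F/∂y = cos(y)

so d/dx[F(x, y(x))] = ∂F/∂x + (∂F/∂y)·y' = 0. Rearranging,
  dy/dx = -(∂F/∂x)/(∂F/∂y) = -(2cos(x))/(cos(y)) = -2cos(x)/cos(y)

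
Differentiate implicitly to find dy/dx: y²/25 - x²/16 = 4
Differentiate both sides with respect to x, treating y as y(x). By the chain rule, any term containing y contributes a factor of y' = dy/dx when we differentiate it.

Move every term to one side and write the relation as F(x, y) = 0. Term by term,
  d/dx[-x^2/16] = -x/8
  d/dx[y^2/25] = 2y·y'/25
  d/dx[-4] = 0

The pieces without y' make up ∂F/∂x and the coefficient of y' is ∂F/∂y:
  ∂F/∂x = -x/8,
  ∂F/∂y = 2y/25.

Since d/dx[F] = ∂F/∂x + (∂F/∂y)·y' = 0, solve for y':
  (∂F/∂y)·y' = -∂F/∂x
  dy/dx = -(∂F/∂x)/(∂F/∂y) = -(-x/8)/(2y/25) = 25x/(16y)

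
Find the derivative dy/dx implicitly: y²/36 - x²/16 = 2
Apply d/dx to both sides, remembering that y depends on x. Each occurrence of y therefore brings in a y' = dy/dx via the chain rule.

With F(x, y) equal to the left-hand side minus the right, differentiate F term by term:
  d/dx[-x^2/16] = -x/8
  d/dx[y^2/36] = y·y'/18
  d/dx[-2] = 0
Adding these up, d/dx[F] = 0 becomes
  (-x/8) + (y/18)·y' = 0,
so isolating y',
  dy/dx = -(-x/8)/(y/18) = 9x/(4y)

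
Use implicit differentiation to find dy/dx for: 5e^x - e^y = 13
Differentiate the relation implicitly: treat y = y(x) and apply the chain rule, so every y-derivative picks up a y' = dy/dx factor.

With everything moved to the left-hand side, differentiate term by term:
  d/dx[5e^(x)] = 5e^(x)
  d/dx[-e^(y)] = -y'·e^(y)
  d/dx[-13] = 0

Separating the contributions that come from x directly and those that come through y:
  without y':      5e^(x)
  multiplying y':  -e^(y)

so (5e^(x)) + (-e^(y))·y' = 0, and therefore
  dy/dx = -(5e^(x))/(-e^(y)) = 5e^(x - y)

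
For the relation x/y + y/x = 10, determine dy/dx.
Differentiate both sides with respect to x, treating y as y(x). By the chain rule, any term containing y contributes a factor of y' = dy/dx when we differentiate it.

Move every term to one side and write the relation as F(x, y) = 0. Term by term,
  d/dx[x/y] = -x·y'/y^2 + 1/y
  d/dx[y/x] = y'/x - y/x^2
  d/dx[-10] = 0

The pieces without y' make up ∂F/∂x and the coefficient of y' is ∂F/∂y:
  ∂F/∂x = 1/y - y/x^2,
  ∂F/∂y = -x/y^2 + 1/x.

Since d/dx[F] = ∂F/∂x + (∂F/∂y)·y' = 0, solve for y':
  (∂F/∂y)·y' = -∂F/∂x
  dy/dx = -(∂F/∂x)/(∂F/∂y) = -(1/y - y/x^2)/(-x/y^2 + 1/x)
        = -((x - y)(x + y)/(x^2y))/(-(x - y)(x + y)/(xy^2)) = y/x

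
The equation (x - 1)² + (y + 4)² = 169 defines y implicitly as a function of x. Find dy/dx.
Differentiate both sides with respect to x, treating y as y(x). By the chain rule, any term containing y contributes a factor of y' = dy/dx when we differentiate it.

Move every term to one side and write the relation as F(x, y) = 0. Term by term,
  d/dx[(x - 1)^2] = 2x - 2
  d/dx[(y + 4)^2] = 2·y'(y + 4)
  d/dx[-169] = 0

The pieces without y' make up ∂F/∂x and the coefficient of y' is ∂F/∂y:
  ∂F/∂x = 2x - 2,
  ∂F/∂y = 2y + 8.

Since d/dx[F] = ∂F/∂x + (∂F/∂y)·y' = 0, solve for y':
  (∂F/∂y)·y' = -∂F/∂x
  dy/dx = -(∂F/∂x)/(∂F/∂y) = -(2x - 2)/(2y + 8) = (1 - x)/(y + 4)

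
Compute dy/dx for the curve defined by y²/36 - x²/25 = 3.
Differentiate the relation implicitly: treat y = y(x) and apply the chain rule, so every y-derivative picks up a y' = dy/dx factor.

With everything moved to the left-hand side, differentiate term by term:
  d/dx[-x^2/25] = -2x/25
  d/dx[y^2/36] = y·y'/18
  d/dx[-3] = 0

Separating the contributions that come from x directly and those that come through y:
  without y':      -2x/25
  multiplying y':  y/18

so (-2x/25) + (y/18)·y' = 0, and therefore
  dy/dx = -(-2x/25)/(y/18) = 36x/(25y)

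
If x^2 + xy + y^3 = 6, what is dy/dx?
Apply d/dx to both sides, remembering that y depends on x. Each occurrence of y therefore brings in a y' = dy/dx via the chain rule.

With F(x, y) equal to the left-hand side minus the right, differentiate F term by term:
  d/dx[x^2] = 2x
  d/dx[xy] = x·y' + y
  d/dx[y^3] = 3y^2·y'
  d/dx[-6] = 0
Adding these up, d/dx[F] = 0 becomes
  (2x + y) + (x + 3y^2)·y' = 0,
so isolating y',
  dy/dx = -(2x + y)/(x + 3y^2) = (-2x - y)/(x + 3y^2)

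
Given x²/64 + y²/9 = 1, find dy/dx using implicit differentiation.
Differentiate the relation implicitly: treat y = y(x) and apply the chain rule, so every y-derivative picks up a y' = dy/dx factor.

With everything moved to the left-hand side, differentiate term by term:
  d/dx[x^2/64] = x/32
  d/dx[y^2/9] = 2y·y'/9
  d/dx[-1] = 0

Separating the contributions that come from x directly and those that come through y:
  without y':      x/32
  multiplying y':  2y/9

so (x/32) + (2y/9)·y' = 0, and therefore
  dy/dx = -(x/32)/(2y/9) = -9x/(64y)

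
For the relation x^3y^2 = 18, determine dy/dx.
Apply d/dx to both sides, remembering that y depends on x. Each occurrence of y therefore brings in a y' = dy/dx via the chain rule.

With F(x, y) equal to the left-hand side minus the right, differentiate F term by term:
  d/dx[x^3y^2] = 2x^3y·y' + 3x^2y^2
  d/dx[-18] = 0
Adding these up, d/dx[F] = 0 becomes
  (3x^2y^2) + (2x^3y)·y' = 0,
so isolating y',
  dy/dx = -(3x^2y^2)/(2x^3y) = -3y/(2x)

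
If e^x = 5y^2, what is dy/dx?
Differentiate the relation implicitly: treat y = y(x) and apply the chain rule, so every y-derivative picks up a y' = dy/dx factor.

With everything moved to the left-hand side, differentiate term by term:
  d/dx[-5y^2] = -10y·y'
  d/dx[e^(x)] = e^(x)

Separating the contributions that come from x directly and those that come through y:
  without y':      e^(x)
  multiplying y':  -10y

so (e^(x)) + (-10y)·y' = 0, and therefore
  dy/dx = -(e^(x))/(-10y) = e^(x)/(10y)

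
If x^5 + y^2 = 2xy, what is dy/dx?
Differentiate both sides with respect to x, treating y as y(x). By the chain rule, any term containing y contributes a factor of y' = dy/dx when we differentiate it.

Move every term to one side and write the relation as F(x, y) = 0. Term by term,
  d/dx[x^5] = 5x^4
  d/dx[-2xy] = -2x·y' - 2y
  d/dx[y^2] = 2y·y'

The pieces without y' make up ∂F/∂x and the coefficient of y' is ∂F/∂y:
  ∂F/∂x = 5x^4 - 2y,
  ∂F/∂y = -2x + 2y.

Since d/dx[F] = ∂F/∂x + (∂F/∂y)·y' = 0, solve for y':
  (∂F/∂y)·y' = -∂F/∂x
  dy/dx = -(∂F/∂x)/(∂F/∂y) = -(5x^4 - 2y)/(-2x + 2y) = (5x^4/2 - y)/(x - y)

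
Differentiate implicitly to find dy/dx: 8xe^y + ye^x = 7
Differentiate the relation implicitly: treat y = y(x) and apply the chain rule, so every y-derivative picks up a y' = dy/dx factor.

With everything moved to the left-hand side, differentiate term by term:
  d/dx[8x·e^(y)] = 8x·y'·e^(y) + 8e^(y)
  d/dx[y·e^(x)] = y·e^(x) + y'·e^(x)
  d/dx[-7] = 0

Separating the contributions that come from x directly and those that come through y:
  without y':      y·e^(x) + 8e^(y)
  multiplying y':  8x·e^(y) + e^(x)

so (y·e^(x) + 8e^(y)) + (8x·e^(y) + e^(x))·y' = 0, and therefore
  dy/dx = -(y·e^(x) + 8e^(y))/(8x·e^(y) + e^(x)) = (-y·e^(x) - 8e^(y))/(8x·e^(y) + e^(x))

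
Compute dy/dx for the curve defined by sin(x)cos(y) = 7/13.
Differentiate the relation implicitly: treat y = y(x) and apply the chain rule, so every y-derivative picks up a y' = dy/dx factor.

With everything moved to the left-hand side, differentiate term by term:
  d/dx[sin(x)·cos(y)] = -y'·sin(x)·sin(y) + cos(x)·cos(y)
  d/dx[-7/13] = 0

Separating the contributions that come from x directly and those that come through y:
  without y':      cos(x)·cos(y)
  multiplying y':  -sin(x)·sin(y)

so (cos(x)·cos(y)) + (-sin(x)·sin(y))·y' = 0, and therefore
  dy/dx = -(cos(x)·cos(y))/(-sin(x)·sin(y)) = 1/(tan(x)·tan(y))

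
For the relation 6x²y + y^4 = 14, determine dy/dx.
Differentiate both sides with respect to x, treating y as y(x). By the chain rule, any term containing y contributes a factor of y' = dy/dx when we differentiate it.

Move every term to one side and write the relation as F(x, y) = 0. Term by term,
  d/dx[6x^2y] = 6x^2·y' + 12xy
  d/dx[y^4] = 4y^3·y'
  d/dx[-14] = 0

The pieces without y' make up ∂F/∂x and the coefficient of y' is ∂F/∂y:
  ∂F/∂x = 12xy,
  ∂F/∂y = 6x^2 + 4y^3.

Since d/dx[F] = ∂F/∂x + (∂F/∂y)·y' = 0, solve for y':
  (∂F/∂y)·y' = -∂F/∂x
  dy/dx = -(∂F/∂x)/(∂F/∂y) = -(12xy)/(6x^2 + 4y^3) = -6xy/(3x^2 + 2y^3)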